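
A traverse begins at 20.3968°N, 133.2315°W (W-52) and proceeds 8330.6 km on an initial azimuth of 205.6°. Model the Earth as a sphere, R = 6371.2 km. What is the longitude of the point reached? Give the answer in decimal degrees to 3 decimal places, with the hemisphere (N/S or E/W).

170.545°W

δ = d/R = 8330.6/6371.2 = 1.307540 rad
φ₂ = arcsin(sin φ₁ cos δ + cos φ₁ sin δ cos θ)
   = arcsin(0.34852·0.26023 + 0.93730·0.96555·-0.90183) = -46.50821°
λ₂ = λ₁ + atan2(sin θ sin δ cos φ₁, cos δ − sin φ₁ sin φ₂) = -170.54485°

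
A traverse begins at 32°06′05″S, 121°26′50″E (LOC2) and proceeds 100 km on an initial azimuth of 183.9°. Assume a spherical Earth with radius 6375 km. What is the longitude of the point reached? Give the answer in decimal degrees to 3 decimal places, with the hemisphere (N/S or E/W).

121.374°E

LOC2: φ = -32.10139°, λ = +121.44722°
δ = d/R = 100/6375 = 0.015686 rad
φ₂ = arcsin(sin φ₁ cos δ + cos φ₁ sin δ cos θ)
   = arcsin(-0.53142·0.99988 + 0.84711·0.01569·-0.99768) = -32.99804°
λ₂ = λ₁ + atan2(sin θ sin δ cos φ₁, cos δ − sin φ₁ sin φ₂) = 121.37434°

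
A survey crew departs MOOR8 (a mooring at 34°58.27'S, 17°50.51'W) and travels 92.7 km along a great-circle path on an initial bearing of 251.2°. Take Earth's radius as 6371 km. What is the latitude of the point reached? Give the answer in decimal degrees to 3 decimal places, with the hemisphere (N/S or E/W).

35.236°S

MOOR8: φ = -34.97117°, λ = -17.84183°
δ = d/R = 92.7/6371 = 0.014550 rad
φ₂ = arcsin(sin φ₁ cos δ + cos φ₁ sin δ cos θ)
   = arcsin(-0.57316·0.99989 + 0.81944·0.01455·-0.32227) = -35.23601°
λ₂ = λ₁ + atan2(sin θ sin δ cos φ₁, cos δ − sin φ₁ sin φ₂) = -18.80807°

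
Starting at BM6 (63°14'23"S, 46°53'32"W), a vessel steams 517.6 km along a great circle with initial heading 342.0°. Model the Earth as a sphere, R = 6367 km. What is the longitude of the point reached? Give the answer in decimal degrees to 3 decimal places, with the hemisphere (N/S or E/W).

BM6: φ = -63.23972°, λ = -46.89222°
δ = d/R = 517.6/6367 = 0.081294 rad
φ₂ = arcsin(sin φ₁ cos δ + cos φ₁ sin δ cos θ)
   = arcsin(-0.89290·0.99670 + 0.45026·0.08120·0.95106) = -58.77916°
λ₂ = λ₁ + atan2(sin θ sin δ cos φ₁, cos δ − sin φ₁ sin φ₂) = -49.66709°

49.667°W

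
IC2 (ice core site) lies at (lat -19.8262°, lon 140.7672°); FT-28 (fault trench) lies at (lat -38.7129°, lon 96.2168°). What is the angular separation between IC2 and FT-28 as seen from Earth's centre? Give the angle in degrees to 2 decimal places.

Δφ = -18.8867°,  Δλ = -44.5504°
a = sin²(Δφ/2) + cos φ₁ cos φ₂ sin²(Δλ/2) = 0.132389
c = 2·arcsin(√a) = 0.744801 rad = 42.6740°

42.67°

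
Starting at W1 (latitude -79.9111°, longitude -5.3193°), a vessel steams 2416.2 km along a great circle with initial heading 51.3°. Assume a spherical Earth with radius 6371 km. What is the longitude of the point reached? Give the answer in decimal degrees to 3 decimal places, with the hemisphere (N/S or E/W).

δ = d/R = 2416.2/6371 = 0.379250 rad
φ₂ = arcsin(sin φ₁ cos δ + cos φ₁ sin δ cos θ)
   = arcsin(-0.98454·0.92894 + 0.17518·0.37022·0.62524) = -60.93025°
λ₂ = λ₁ + atan2(sin θ sin δ cos φ₁, cos δ − sin φ₁ sin φ₂) = 31.16968°

31.170°E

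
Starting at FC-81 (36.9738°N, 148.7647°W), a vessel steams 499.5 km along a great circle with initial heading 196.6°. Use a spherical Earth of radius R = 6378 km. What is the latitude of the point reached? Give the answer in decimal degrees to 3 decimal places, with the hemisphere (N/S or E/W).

32.664°N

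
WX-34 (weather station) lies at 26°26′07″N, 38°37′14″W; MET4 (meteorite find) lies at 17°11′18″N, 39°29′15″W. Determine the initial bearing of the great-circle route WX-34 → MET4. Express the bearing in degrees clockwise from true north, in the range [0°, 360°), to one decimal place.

WX-34: φ = +26.43528°, λ = -38.62056°
MET4: φ = +17.18833°, λ = -39.48750°
Δλ = -0.8669°
y = sin Δλ · cos φ₂ = -0.014455
x = cos φ₁ sin φ₂ − sin φ₁ cos φ₂ cos Δλ = -0.160641
θ = atan2(y, x) = -174.8583° → 185.1417° (mod 360°)

185.1°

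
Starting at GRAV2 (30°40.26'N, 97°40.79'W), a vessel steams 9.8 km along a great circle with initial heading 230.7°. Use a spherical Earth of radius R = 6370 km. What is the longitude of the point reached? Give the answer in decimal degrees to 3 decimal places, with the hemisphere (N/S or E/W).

97.759°W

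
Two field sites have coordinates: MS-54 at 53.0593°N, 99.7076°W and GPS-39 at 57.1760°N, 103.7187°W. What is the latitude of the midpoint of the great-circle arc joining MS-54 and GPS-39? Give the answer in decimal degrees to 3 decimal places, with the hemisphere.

Bx = cos φ₂ cos Δλ = 0.540732,  By = cos φ₂ sin Δλ = -0.037917
φₘ = atan2(sin φ₁ + sin φ₂, √((cos φ₁ + Bx)² + By²)) = 55.13407°
λₘ = λ₁ + atan2(By, cos φ₁ + Bx) = -101.60972°

55.134°N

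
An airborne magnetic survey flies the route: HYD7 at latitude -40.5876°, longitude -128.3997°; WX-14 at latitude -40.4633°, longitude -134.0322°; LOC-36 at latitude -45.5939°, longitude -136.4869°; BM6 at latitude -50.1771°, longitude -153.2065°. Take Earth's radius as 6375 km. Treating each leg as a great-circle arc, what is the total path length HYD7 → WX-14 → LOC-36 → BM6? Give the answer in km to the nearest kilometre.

2425 km

HYD7→WX-14: c = 0.074743 rad, d = 476.48 km
WX-14→LOC-36: c = 0.094852 rad, d = 604.68 km
LOC-36→BM6: c = 0.210830 rad, d = 1344.04 km
Total = 476.48 + 604.68 + 1344.04 = 2425.21 km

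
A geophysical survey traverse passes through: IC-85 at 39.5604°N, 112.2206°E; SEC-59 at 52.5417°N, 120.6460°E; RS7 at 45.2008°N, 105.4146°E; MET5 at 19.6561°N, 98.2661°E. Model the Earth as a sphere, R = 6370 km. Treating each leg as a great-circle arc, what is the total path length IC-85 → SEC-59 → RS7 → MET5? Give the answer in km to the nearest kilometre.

5872 km

IC-85→SEC-59: c = 0.248091 rad, d = 1580.34 km
SEC-59→RS7: c = 0.216059 rad, d = 1376.29 km
RS7→MET5: c = 0.457655 rad, d = 2915.26 km
Total = 1580.34 + 1376.29 + 2915.26 = 5871.89 km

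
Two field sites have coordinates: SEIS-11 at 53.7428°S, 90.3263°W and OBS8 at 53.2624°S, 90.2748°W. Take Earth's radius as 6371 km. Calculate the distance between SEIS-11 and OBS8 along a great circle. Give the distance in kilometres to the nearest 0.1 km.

Δφ = 0.4804°,  Δλ = 0.0515°
a = sin²(Δφ/2) + cos φ₁ cos φ₂ sin²(Δλ/2) = 0.000018
c = 2·arcsin(√a) = 0.008402 rad = 0.4814°
d = R·c = 6371 × 0.008402 = 53.5 km

53.5 km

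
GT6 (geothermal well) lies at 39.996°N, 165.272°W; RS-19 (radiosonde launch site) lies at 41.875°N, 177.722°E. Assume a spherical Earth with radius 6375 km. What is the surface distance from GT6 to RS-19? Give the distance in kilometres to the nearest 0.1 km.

Δφ = 1.8790°,  Δλ = -17.0060°
a = sin²(Δφ/2) + cos φ₁ cos φ₂ sin²(Δλ/2) = 0.012740
c = 2·arcsin(√a) = 0.226227 rad = 12.9618°
d = R·c = 6375 × 0.226227 = 1442.2 km

1442.2 km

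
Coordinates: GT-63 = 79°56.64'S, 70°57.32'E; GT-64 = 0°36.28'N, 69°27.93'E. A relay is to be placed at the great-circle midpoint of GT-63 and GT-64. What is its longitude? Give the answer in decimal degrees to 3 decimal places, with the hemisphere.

69.687°E

GT-63: φ = -79.94400°, λ = +70.95533°
GT-64: φ = +0.60467°, λ = +69.46550°
Bx = cos φ₂ cos Δλ = 0.999606,  By = cos φ₂ sin Δλ = -0.025998
φₘ = atan2(sin φ₁ + sin φ₂, √((cos φ₁ + Bx)² + By²)) = -39.67087°
λₘ = λ₁ + atan2(By, cos φ₁ + Bx) = 69.68697°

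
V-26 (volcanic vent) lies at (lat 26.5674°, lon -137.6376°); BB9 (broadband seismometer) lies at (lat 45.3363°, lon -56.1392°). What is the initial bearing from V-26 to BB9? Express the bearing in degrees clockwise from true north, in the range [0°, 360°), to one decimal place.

49.7°

Δλ = 81.4984°
y = sin Δλ · cos φ₂ = 0.695220
x = cos φ₁ sin φ₂ − sin φ₁ cos φ₂ cos Δλ = 0.589665
θ = atan2(y, x) = 49.6964° → 49.6964° (mod 360°)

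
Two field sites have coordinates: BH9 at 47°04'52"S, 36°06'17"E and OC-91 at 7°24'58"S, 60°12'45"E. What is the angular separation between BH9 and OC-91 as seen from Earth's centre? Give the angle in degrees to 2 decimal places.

BH9: φ = -47.08111°, λ = +36.10472°
OC-91: φ = -7.41611°, λ = +60.21250°
Δφ = 39.6650°,  Δλ = 24.1078°
a = sin²(Δφ/2) + cos φ₁ cos φ₂ sin²(Δλ/2) = 0.144554
c = 2·arcsin(√a) = 0.780031 rad = 44.6925°

44.69°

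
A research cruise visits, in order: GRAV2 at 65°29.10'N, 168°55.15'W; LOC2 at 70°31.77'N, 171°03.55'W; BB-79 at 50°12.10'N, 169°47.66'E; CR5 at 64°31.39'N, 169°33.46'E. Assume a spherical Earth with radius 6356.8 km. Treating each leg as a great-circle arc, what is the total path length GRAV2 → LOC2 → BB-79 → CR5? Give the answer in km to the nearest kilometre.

4618 km

GRAV2: φ = +65.48500°, λ = -168.91917°
LOC2: φ = +70.52950°, λ = -171.05917°
BB-79: φ = +50.20167°, λ = +169.79433°
CR5: φ = +64.52317°, λ = +169.55767°
GRAV2→LOC2: c = 0.089133 rad, d = 566.60 km
LOC2→BB-79: c = 0.387337 rad, d = 2462.23 km
BB-79→CR5: c = 0.249967 rad, d = 1588.99 km
Total = 566.60 + 2462.23 + 1588.99 = 4617.82 km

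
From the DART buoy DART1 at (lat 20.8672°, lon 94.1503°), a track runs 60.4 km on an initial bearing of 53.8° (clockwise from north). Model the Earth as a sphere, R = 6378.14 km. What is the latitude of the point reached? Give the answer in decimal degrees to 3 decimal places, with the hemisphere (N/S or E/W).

δ = d/R = 60.4/6378.14 = 0.009470 rad
φ₂ = arcsin(sin φ₁ cos δ + cos φ₁ sin δ cos θ)
   = arcsin(0.35620·0.99996 + 0.93441·0.00947·0.59061) = 21.18701°
λ₂ = λ₁ + atan2(sin θ sin δ cos φ₁, cos δ − sin φ₁ sin φ₂) = 94.61988°

21.187°N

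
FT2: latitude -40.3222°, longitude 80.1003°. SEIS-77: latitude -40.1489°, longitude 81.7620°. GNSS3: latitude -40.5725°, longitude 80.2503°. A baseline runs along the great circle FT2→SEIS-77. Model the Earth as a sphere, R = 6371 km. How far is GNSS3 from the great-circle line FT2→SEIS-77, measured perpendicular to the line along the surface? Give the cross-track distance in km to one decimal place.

δ₁₃ = central angle FT2→GNSS3 = 0.004801 rad  (haversine)
θ₁₃ = bearing FT2→GNSS3 = 155.533°,  θ₁₂ = bearing FT2→SEIS-77 = 82.758°
dₓₜ = R·arcsin(sin δ₁₃ · sin(θ₁₃ − θ₁₂)) = 6371·arcsin(0.00480·sin(72.775°)) = 29.218 km
|dₓₜ| = 29.218 km

29.2 km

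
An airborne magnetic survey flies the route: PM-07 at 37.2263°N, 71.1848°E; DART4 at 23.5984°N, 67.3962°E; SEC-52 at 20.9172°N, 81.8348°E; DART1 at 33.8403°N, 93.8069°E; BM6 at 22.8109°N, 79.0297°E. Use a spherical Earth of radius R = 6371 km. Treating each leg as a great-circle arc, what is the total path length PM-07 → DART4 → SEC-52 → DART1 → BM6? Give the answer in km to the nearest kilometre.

PM-07→DART4: c = 0.244528 rad, d = 1557.89 km
DART4→SEC-52: c = 0.237754 rad, d = 1514.73 km
SEC-52→DART1: c = 0.291565 rad, d = 1857.56 km
DART1→BM6: c = 0.297044 rad, d = 1892.47 km
Total = 1557.89 + 1514.73 + 1857.56 + 1892.47 = 6822.64 km

6823 km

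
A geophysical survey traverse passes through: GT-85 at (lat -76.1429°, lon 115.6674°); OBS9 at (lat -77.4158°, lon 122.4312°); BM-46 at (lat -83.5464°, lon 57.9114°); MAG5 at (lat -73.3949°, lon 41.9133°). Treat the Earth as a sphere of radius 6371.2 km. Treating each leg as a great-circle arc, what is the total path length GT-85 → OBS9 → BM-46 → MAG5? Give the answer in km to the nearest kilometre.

2661 km

GT-85→OBS9: c = 0.034929 rad, d = 222.54 km
OBS9→BM-46: c = 0.198683 rad, d = 1265.85 km
BM-46→MAG5: c = 0.184101 rad, d = 1172.95 km
Total = 222.54 + 1265.85 + 1172.95 = 2661.33 km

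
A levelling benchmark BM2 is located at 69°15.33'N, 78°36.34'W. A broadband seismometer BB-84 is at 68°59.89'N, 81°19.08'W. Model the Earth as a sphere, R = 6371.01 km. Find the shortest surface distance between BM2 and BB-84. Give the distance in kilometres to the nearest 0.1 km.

111.2 km

BM2: φ = +69.25550°, λ = -78.60567°
BB-84: φ = +68.99817°, λ = -81.31800°
Δφ = -0.2573°,  Δλ = -2.7123°
a = sin²(Δφ/2) + cos φ₁ cos φ₂ sin²(Δλ/2) = 0.000076
c = 2·arcsin(√a) = 0.017453 rad = 1.0000°
d = R·c = 6371.01 × 0.017453 = 111.2 km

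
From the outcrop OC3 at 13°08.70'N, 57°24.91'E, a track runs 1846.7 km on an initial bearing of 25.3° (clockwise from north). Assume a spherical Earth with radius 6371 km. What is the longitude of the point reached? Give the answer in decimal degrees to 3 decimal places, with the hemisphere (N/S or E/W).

65.367°E

OC3: φ = +13.14500°, λ = +57.41517°
δ = d/R = 1846.7/6371 = 0.289860 rad
φ₂ = arcsin(sin φ₁ cos δ + cos φ₁ sin δ cos θ)
   = arcsin(0.22742·0.95828 + 0.97380·0.28582·0.90408) = 28.00586°
λ₂ = λ₁ + atan2(sin θ sin δ cos φ₁, cos δ − sin φ₁ sin φ₂) = 65.36739°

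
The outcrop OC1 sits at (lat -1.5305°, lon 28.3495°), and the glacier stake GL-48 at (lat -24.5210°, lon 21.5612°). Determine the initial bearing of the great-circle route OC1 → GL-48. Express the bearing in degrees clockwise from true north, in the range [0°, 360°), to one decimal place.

195.4°

Δλ = -6.7883°
y = sin Δλ · cos φ₂ = -0.107541
x = cos φ₁ sin φ₂ − sin φ₁ cos φ₂ cos Δλ = -0.390749
θ = atan2(y, x) = -164.6122° → 195.3878° (mod 360°)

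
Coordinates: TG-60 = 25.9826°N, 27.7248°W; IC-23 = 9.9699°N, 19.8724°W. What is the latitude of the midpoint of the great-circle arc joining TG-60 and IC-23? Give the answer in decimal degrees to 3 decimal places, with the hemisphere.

18.016°N

Bx = cos φ₂ cos Δλ = 0.975664,  By = cos φ₂ sin Δλ = 0.134558
φₘ = atan2(sin φ₁ + sin φ₂, √((cos φ₁ + Bx)² + By²)) = 18.01573°
λₘ = λ₁ + atan2(By, cos φ₁ + Bx) = -23.61914°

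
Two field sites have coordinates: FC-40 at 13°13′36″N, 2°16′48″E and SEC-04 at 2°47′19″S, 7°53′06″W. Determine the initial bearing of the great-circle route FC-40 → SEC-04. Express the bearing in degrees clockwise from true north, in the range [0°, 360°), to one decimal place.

212.9°

FC-40: φ = +13.22667°, λ = +2.28000°
SEC-04: φ = -2.78861°, λ = -7.88500°
Δλ = -10.1650°
y = sin Δλ · cos φ₂ = -0.176275
x = cos φ₁ sin φ₂ − sin φ₁ cos φ₂ cos Δλ = -0.272307
θ = atan2(y, x) = -147.0835° → 212.9165° (mod 360°)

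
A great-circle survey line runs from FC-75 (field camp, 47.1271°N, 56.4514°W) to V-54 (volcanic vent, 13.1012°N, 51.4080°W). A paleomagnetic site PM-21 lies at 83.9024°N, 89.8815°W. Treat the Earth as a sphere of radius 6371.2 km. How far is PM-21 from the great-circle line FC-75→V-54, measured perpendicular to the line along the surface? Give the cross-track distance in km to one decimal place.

223.7 km

δ₁₃ = central angle FC-75→PM-21 = 0.661563 rad  (haversine)
θ₁₃ = bearing FC-75→PM-21 = 354.534°,  θ₁₂ = bearing FC-75→V-54 = 171.258°
dₓₜ = R·arcsin(sin δ₁₃ · sin(θ₁₃ − θ₁₂)) = 6371.2·arcsin(0.61435·sin(183.276°)) = -223.733 km
|dₓₜ| = 223.733 km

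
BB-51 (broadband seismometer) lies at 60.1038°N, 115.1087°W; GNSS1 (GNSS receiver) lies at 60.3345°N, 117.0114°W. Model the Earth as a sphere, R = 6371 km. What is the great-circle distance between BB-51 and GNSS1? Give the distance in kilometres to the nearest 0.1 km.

108.2 km

Δφ = 0.2307°,  Δλ = -1.9027°
a = sin²(Δφ/2) + cos φ₁ cos φ₂ sin²(Δλ/2) = 0.000072
c = 2·arcsin(√a) = 0.016978 rad = 0.9728°
d = R·c = 6371 × 0.016978 = 108.2 km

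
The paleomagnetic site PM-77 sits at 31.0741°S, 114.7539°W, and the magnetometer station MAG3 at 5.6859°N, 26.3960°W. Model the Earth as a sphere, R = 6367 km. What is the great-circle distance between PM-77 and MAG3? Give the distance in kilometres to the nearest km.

Δφ = 36.7600°,  Δλ = 88.3579°
a = sin²(Δφ/2) + cos φ₁ cos φ₂ sin²(Δλ/2) = 0.513357
c = 2·arcsin(√a) = 1.597513 rad = 91.5308°
d = R·c = 6367 × 1.597513 = 10171.4 km

10171 km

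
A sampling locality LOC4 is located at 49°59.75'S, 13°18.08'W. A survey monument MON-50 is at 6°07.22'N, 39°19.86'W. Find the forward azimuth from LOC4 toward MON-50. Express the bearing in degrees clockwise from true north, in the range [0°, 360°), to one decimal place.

LOC4: φ = -49.99583°, λ = -13.30133°
MON-50: φ = +6.12033°, λ = -39.33100°
Δλ = -26.0297°
y = sin Δλ · cos φ₂ = -0.436335
x = cos φ₁ sin φ₂ − sin φ₁ cos φ₂ cos Δλ = 0.752915
θ = atan2(y, x) = -30.0935° → 329.9065° (mod 360°)

329.9°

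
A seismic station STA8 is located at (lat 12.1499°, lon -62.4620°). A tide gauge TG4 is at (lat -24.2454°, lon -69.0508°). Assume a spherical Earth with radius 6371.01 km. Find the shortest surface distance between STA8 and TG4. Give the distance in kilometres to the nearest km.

4110 km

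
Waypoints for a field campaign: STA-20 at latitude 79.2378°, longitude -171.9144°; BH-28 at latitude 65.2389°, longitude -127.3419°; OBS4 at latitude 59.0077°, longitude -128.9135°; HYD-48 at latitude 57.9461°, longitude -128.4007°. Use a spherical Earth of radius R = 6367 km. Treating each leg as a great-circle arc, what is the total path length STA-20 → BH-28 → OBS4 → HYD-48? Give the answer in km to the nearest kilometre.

2885 km

STA-20→BH-28: c = 0.324519 rad, d = 2066.21 km
BH-28→OBS4: c = 0.109500 rad, d = 697.19 km
OBS4→HYD-48: c = 0.019110 rad, d = 121.67 km
Total = 2066.21 + 697.19 + 121.67 = 2885.07 km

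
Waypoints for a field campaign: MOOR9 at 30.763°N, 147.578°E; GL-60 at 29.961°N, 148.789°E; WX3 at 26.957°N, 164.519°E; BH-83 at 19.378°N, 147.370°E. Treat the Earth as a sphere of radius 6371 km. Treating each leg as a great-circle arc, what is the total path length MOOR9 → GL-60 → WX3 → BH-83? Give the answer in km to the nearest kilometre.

MOOR9→GL-60: c = 0.022989 rad, d = 146.47 km
GL-60→WX3: c = 0.246773 rad, d = 1572.19 km
WX3→BH-83: c = 0.304888 rad, d = 1942.44 km
Total = 146.47 + 1572.19 + 1942.44 = 3661.10 km

3661 km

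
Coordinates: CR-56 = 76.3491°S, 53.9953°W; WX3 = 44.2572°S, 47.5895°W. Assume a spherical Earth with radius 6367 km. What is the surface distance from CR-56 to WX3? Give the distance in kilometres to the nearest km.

Δφ = 32.0919°,  Δλ = 6.4058°
a = sin²(Δφ/2) + cos φ₁ cos φ₂ sin²(Δλ/2) = 0.076929
c = 2·arcsin(√a) = 0.562093 rad = 32.2055°
d = R·c = 6367 × 0.562093 = 3578.8 km

3579 km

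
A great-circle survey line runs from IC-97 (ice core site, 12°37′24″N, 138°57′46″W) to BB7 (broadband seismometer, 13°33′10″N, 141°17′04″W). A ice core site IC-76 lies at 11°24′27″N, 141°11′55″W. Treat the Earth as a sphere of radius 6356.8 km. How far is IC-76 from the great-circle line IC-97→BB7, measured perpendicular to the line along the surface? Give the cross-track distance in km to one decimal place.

IC-97: φ = +12.62333°, λ = -138.96278°
BB7: φ = +13.55278°, λ = -141.28444°
IC-76: φ = +11.40750°, λ = -141.19861°
δ₁₃ = central angle IC-97→IC-76 = 0.043669 rad  (haversine)
θ₁₃ = bearing IC-97→IC-76 = 241.163°,  θ₁₂ = bearing IC-97→BB7 = 292.603°
dₓₜ = R·arcsin(sin δ₁₃ · sin(θ₁₃ − θ₁₂)) = 6356.8·arcsin(0.04366·sin(-51.440°)) = -217.041 km
|dₓₜ| = 217.041 km

217.0 km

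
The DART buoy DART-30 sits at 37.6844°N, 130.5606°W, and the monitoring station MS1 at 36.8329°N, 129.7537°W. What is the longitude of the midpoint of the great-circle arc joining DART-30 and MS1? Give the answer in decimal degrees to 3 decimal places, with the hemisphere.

130.155°W

Bx = cos φ₂ cos Δλ = 0.800308,  By = cos φ₂ sin Δλ = 0.011272
φₘ = atan2(sin φ₁ + sin φ₂, √((cos φ₁ + Bx)² + By²)) = 37.25933°
λₘ = λ₁ + atan2(By, cos φ₁ + Bx) = -130.15487°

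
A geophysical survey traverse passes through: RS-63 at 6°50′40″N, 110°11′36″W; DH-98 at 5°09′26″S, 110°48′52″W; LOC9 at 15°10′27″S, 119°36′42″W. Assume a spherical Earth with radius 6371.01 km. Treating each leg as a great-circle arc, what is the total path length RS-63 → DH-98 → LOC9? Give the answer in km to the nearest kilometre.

2808 km

RS-63: φ = +6.84444°, λ = -110.19333°
DH-98: φ = -5.15722°, λ = -110.81444°
LOC9: φ = -15.17417°, λ = -119.61167°
RS-63→DH-98: c = 0.209748 rad, d = 1336.31 km
DH-98→LOC9: c = 0.230955 rad, d = 1471.42 km
Total = 1336.31 + 1471.42 = 2807.72 km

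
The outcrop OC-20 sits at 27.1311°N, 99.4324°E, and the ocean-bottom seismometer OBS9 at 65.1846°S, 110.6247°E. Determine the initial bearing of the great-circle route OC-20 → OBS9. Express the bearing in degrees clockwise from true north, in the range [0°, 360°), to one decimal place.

Δλ = 11.1923°
y = sin Δλ · cos φ₂ = 0.081464
x = cos φ₁ sin φ₂ − sin φ₁ cos φ₂ cos Δλ = -0.995543
θ = atan2(y, x) = 175.3220° → 175.3220° (mod 360°)

175.3°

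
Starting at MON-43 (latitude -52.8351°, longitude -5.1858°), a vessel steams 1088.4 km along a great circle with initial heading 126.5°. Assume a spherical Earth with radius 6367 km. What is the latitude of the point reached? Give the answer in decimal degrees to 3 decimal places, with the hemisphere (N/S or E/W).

57.824°S

δ = d/R = 1088.4/6367 = 0.170944 rad
φ₂ = arcsin(sin φ₁ cos δ + cos φ₁ sin δ cos θ)
   = arcsin(-0.79690·0.98542 + 0.60411·0.17011·-0.59482) = -57.82366°
λ₂ = λ₁ + atan2(sin θ sin δ cos φ₁, cos δ − sin φ₁ sin φ₂) = 9.69372°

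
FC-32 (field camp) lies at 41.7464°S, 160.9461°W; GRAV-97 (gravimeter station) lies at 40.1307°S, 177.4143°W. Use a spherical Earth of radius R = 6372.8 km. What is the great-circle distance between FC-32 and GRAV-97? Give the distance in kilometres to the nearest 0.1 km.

1393.1 km

Δφ = 1.6157°,  Δλ = -16.4682°
a = sin²(Δφ/2) + cos φ₁ cos φ₂ sin²(Δλ/2) = 0.011900
c = 2·arcsin(√a) = 0.218605 rad = 12.5251°
d = R·c = 6372.8 × 0.218605 = 1393.1 km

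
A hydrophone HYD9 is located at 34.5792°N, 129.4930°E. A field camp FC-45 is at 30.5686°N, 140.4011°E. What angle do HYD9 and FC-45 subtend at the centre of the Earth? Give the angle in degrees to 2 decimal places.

10.02°

Δφ = -4.0106°,  Δλ = 10.9081°
a = sin²(Δφ/2) + cos φ₁ cos φ₂ sin²(Δλ/2) = 0.007629
c = 2·arcsin(√a) = 0.174909 rad = 10.0215°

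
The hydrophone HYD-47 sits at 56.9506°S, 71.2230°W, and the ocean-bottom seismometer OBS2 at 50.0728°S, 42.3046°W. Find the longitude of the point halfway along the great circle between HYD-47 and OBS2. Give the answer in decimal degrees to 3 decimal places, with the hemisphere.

Bx = cos φ₂ cos Δλ = 0.561786,  By = cos φ₂ sin Δλ = 0.310358
φₘ = atan2(sin φ₁ + sin φ₂, √((cos φ₁ + Bx)² + By²)) = -54.38315°
λₘ = λ₁ + atan2(By, cos φ₁ + Bx) = -55.56365°

55.564°W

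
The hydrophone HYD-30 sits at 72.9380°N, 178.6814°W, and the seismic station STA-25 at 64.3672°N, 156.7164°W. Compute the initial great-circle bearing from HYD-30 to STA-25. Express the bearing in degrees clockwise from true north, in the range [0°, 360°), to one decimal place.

126.3°

Δλ = 21.9650°
y = sin Δλ · cos φ₂ = 0.161810
x = cos φ₁ sin φ₂ − sin φ₁ cos φ₂ cos Δλ = -0.119012
θ = atan2(y, x) = 126.3346° → 126.3346° (mod 360°)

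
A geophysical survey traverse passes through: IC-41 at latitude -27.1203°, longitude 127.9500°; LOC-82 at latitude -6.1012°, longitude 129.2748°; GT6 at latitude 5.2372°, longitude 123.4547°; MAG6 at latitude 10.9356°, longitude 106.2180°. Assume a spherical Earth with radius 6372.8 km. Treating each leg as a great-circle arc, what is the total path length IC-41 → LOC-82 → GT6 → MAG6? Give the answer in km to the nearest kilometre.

IC-41→LOC-82: c = 0.367511 rad, d = 2342.08 km
LOC-82→GT6: c = 0.222364 rad, d = 1417.08 km
GT6→MAG6: c = 0.313867 rad, d = 2000.21 km
Total = 2342.08 + 1417.08 + 2000.21 = 5759.37 km

5759 km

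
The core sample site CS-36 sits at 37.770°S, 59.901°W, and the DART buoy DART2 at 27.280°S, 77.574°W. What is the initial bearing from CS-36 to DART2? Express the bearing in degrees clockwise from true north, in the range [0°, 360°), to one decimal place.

300.1°

Δλ = -17.6730°
y = sin Δλ · cos φ₂ = -0.269819
x = cos φ₁ sin φ₂ − sin φ₁ cos φ₂ cos Δλ = 0.156372
θ = atan2(y, x) = -59.9058° → 300.0942° (mod 360°)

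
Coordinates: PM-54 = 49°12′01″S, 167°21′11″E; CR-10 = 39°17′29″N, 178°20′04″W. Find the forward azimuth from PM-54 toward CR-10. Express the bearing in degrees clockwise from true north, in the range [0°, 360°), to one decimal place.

11.0°

PM-54: φ = -49.20028°, λ = +167.35306°
CR-10: φ = +39.29139°, λ = -178.33444°
Δλ = 14.3125°
y = sin Δλ · cos φ₂ = 0.191325
x = cos φ₁ sin φ₂ − sin φ₁ cos φ₂ cos Δλ = 0.981469
θ = atan2(y, x) = 11.0307° → 11.0307° (mod 360°)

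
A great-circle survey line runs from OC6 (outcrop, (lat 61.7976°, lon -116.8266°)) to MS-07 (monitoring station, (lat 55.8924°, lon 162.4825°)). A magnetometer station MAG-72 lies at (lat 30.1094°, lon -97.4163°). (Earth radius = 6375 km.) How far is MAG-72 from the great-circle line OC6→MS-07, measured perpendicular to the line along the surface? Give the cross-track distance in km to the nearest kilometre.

1803 km

δ₁₃ = central angle OC6→MAG-72 = 0.595830 rad  (haversine)
θ₁₃ = bearing OC6→MAG-72 = 149.184°,  θ₁₂ = bearing OC6→MS-07 = 299.365°
dₓₜ = R·arcsin(sin δ₁₃ · sin(θ₁₃ − θ₁₂)) = 6375·arcsin(0.56120·sin(-150.181°)) = -1802.975 km
|dₓₜ| = 1802.975 km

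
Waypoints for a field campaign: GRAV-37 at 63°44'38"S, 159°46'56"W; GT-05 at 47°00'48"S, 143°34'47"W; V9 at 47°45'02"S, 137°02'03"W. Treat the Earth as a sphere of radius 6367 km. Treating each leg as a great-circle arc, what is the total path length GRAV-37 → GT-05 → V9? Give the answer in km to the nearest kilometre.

2607 km

GRAV-37: φ = -63.74389°, λ = -159.78222°
GT-05: φ = -47.01333°, λ = -143.57972°
V9: φ = -47.75056°, λ = -137.03417°
GRAV-37→GT-05: c = 0.331089 rad, d = 2108.05 km
GT-05→V9: c = 0.078392 rad, d = 499.12 km
Total = 2108.05 + 499.12 = 2607.17 km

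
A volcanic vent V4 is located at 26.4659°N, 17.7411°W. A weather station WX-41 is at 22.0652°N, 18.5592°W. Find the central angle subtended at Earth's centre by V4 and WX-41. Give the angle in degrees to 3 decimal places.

Δφ = -4.4007°,  Δλ = -0.8181°
a = sin²(Δφ/2) + cos φ₁ cos φ₂ sin²(Δλ/2) = 0.001516
c = 2·arcsin(√a) = 0.077901 rad = 4.4634°

4.463°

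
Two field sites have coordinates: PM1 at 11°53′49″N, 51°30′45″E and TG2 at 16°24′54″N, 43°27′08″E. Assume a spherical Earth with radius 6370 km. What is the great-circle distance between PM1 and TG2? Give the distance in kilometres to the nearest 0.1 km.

1003.4 km

PM1: φ = +11.89694°, λ = +51.51250°
TG2: φ = +16.41500°, λ = +43.45222°
Δφ = 4.5181°,  Δλ = -8.0603°
a = sin²(Δφ/2) + cos φ₁ cos φ₂ sin²(Δλ/2) = 0.006190
c = 2·arcsin(√a) = 0.157517 rad = 9.0250°
d = R·c = 6370 × 0.157517 = 1003.4 km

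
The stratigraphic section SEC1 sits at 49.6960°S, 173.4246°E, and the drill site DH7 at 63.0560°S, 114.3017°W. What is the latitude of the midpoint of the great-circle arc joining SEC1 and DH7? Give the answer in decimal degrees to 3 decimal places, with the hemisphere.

61.565°S

Bx = cos φ₂ cos Δλ = 0.137961,  By = cos φ₂ sin Δλ = 0.431606
φₘ = atan2(sin φ₁ + sin φ₂, √((cos φ₁ + Bx)² + By²)) = -61.56508°
λₘ = λ₁ + atan2(By, cos φ₁ + Bx) = -157.76664°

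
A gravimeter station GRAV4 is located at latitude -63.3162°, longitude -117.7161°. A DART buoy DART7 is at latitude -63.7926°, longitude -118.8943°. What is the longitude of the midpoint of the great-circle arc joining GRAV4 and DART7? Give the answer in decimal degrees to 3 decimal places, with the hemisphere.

118.300°W

Bx = cos φ₂ cos Δλ = 0.441528,  By = cos φ₂ sin Δλ = -0.009081
φₘ = atan2(sin φ₁ + sin φ₂, √((cos φ₁ + Bx)² + By²)) = -63.55561°
λₘ = λ₁ + atan2(By, cos φ₁ + Bx) = -118.30028°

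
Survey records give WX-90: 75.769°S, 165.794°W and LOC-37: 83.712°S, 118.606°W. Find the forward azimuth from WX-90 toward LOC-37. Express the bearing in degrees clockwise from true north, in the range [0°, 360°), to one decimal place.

Δλ = 47.1880°
y = sin Δλ · cos φ₂ = 0.080347
x = cos φ₁ sin φ₂ − sin φ₁ cos φ₂ cos Δλ = -0.172204
θ = atan2(y, x) = 154.9871° → 154.9871° (mod 360°)

155.0°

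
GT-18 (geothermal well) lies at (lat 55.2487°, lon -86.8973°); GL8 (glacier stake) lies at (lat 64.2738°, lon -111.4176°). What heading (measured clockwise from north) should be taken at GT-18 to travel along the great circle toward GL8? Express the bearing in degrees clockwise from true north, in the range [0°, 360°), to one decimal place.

Δλ = -24.5203°
y = sin Δλ · cos φ₂ = -0.180146
x = cos φ₁ sin φ₂ − sin φ₁ cos φ₂ cos Δλ = 0.189032
θ = atan2(y, x) = -43.6213° → 316.3787° (mod 360°)

316.4°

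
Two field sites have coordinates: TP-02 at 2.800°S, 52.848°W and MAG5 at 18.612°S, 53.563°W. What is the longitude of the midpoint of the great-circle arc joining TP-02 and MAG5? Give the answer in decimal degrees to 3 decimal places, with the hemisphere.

53.196°W

Bx = cos φ₂ cos Δλ = 0.947628,  By = cos φ₂ sin Δλ = -0.011826
φₘ = atan2(sin φ₁ + sin φ₂, √((cos φ₁ + Bx)² + By²)) = -10.70620°
λₘ = λ₁ + atan2(By, cos φ₁ + Bx) = -53.19611°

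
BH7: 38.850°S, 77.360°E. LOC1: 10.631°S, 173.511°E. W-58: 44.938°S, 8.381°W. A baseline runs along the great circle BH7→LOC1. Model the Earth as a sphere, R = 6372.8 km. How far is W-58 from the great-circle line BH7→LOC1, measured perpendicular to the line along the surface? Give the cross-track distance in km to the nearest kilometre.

4541 km

δ₁₃ = central angle BH7→W-58 = 1.065556 rad  (haversine)
θ₁₃ = bearing BH7→W-58 = 233.776°,  θ₁₂ = bearing BH7→LOC1 = 102.114°
dₓₜ = R·arcsin(sin δ₁₃ · sin(θ₁₃ − θ₁₂)) = 6372.8·arcsin(0.87506·sin(131.662°)) = 4540.718 km
|dₓₜ| = 4540.718 km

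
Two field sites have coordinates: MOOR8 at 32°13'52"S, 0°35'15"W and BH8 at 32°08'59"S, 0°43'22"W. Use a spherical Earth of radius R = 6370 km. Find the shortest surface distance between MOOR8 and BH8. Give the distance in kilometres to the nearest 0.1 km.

MOOR8: φ = -32.23111°, λ = -0.58750°
BH8: φ = -32.14972°, λ = -0.72278°
Δφ = 0.0814°,  Δλ = -0.1353°
a = sin²(Δφ/2) + cos φ₁ cos φ₂ sin²(Δλ/2) = 0.000002
c = 2·arcsin(√a) = 0.002452 rad = 0.1405°
d = R·c = 6370 × 0.002452 = 15.6 km

15.6 km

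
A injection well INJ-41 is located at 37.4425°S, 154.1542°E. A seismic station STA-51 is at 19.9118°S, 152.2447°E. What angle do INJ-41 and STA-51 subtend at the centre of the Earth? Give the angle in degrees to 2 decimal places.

17.61°

Δφ = 17.5307°,  Δλ = -1.9095°
a = sin²(Δφ/2) + cos φ₁ cos φ₂ sin²(Δλ/2) = 0.023429
c = 2·arcsin(√a) = 0.307342 rad = 17.6094°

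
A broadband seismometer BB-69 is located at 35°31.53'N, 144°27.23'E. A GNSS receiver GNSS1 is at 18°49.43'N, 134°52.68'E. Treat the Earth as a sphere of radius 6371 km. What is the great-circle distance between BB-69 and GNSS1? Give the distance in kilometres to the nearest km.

BB-69: φ = +35.52550°, λ = +144.45383°
GNSS1: φ = +18.82383°, λ = +134.87800°
Δφ = -16.7017°,  Δλ = -9.5758°
a = sin²(Δφ/2) + cos φ₁ cos φ₂ sin²(Δλ/2) = 0.026460
c = 2·arcsin(√a) = 0.326781 rad = 18.7232°
d = R·c = 6371 × 0.326781 = 2081.9 km

2082 km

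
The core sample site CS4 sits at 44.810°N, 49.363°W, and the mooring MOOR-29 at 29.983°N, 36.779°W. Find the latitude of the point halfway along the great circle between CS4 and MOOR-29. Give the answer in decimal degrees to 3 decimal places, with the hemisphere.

37.562°N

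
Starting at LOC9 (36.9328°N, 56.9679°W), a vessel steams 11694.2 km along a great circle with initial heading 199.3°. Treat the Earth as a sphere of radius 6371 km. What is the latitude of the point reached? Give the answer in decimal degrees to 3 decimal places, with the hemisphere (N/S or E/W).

62.296°S

δ = d/R = 11694.2/6371 = 1.835536 rad
φ₂ = arcsin(sin φ₁ cos δ + cos φ₁ sin δ cos θ)
   = arcsin(0.60088·-0.26166 + 0.79934·0.96516·-0.94380) = -62.29582°
λ₂ = λ₁ + atan2(sin θ sin δ cos φ₁, cos δ − sin φ₁ sin φ₂) = -100.29465°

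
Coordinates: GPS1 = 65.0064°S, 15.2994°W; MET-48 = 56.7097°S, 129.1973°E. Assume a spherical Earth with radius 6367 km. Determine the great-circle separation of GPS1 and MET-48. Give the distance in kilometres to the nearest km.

Δφ = 8.2967°,  Δλ = 144.4967°
a = sin²(Δφ/2) + cos φ₁ cos φ₂ sin²(Δλ/2) = 0.215586
c = 2·arcsin(√a) = 0.965717 rad = 55.3315°
d = R·c = 6367 × 0.965717 = 6148.7 km

6149 km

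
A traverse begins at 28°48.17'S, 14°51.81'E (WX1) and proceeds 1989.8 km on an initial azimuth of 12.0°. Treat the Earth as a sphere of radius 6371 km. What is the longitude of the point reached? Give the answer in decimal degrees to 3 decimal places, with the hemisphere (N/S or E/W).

18.598°E

WX1: φ = -28.80283°, λ = +14.86350°
δ = d/R = 1989.8/6371 = 0.312321 rad
φ₂ = arcsin(sin φ₁ cos δ + cos φ₁ sin δ cos θ)
   = arcsin(-0.48180·0.95162 + 0.87628·0.30727·0.97815) = -11.25166°
λ₂ = λ₁ + atan2(sin θ sin δ cos φ₁, cos δ − sin φ₁ sin φ₂) = 18.59820°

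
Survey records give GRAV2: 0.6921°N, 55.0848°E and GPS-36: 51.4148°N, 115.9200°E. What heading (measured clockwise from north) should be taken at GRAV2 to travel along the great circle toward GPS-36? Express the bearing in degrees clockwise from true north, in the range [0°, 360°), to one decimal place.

35.0°

Δλ = 60.8352°
y = sin Δλ · cos φ₂ = 0.544609
x = cos φ₁ sin φ₂ − sin φ₁ cos φ₂ cos Δλ = 0.777953
θ = atan2(y, x) = 34.9941° → 34.9941° (mod 360°)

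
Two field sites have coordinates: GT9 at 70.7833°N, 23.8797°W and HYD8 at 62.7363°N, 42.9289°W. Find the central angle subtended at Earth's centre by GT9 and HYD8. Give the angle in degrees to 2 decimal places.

10.92°

Δφ = -8.0470°,  Δλ = -19.0492°
a = sin²(Δφ/2) + cos φ₁ cos φ₂ sin²(Δλ/2) = 0.009052
c = 2·arcsin(√a) = 0.190567 rad = 10.9187°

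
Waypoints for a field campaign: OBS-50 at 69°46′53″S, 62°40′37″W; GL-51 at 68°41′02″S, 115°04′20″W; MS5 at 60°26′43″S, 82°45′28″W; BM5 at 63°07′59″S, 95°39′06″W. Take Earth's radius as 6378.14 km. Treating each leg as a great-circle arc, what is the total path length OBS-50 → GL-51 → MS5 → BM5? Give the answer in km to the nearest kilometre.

OBS-50: φ = -69.78139°, λ = -62.67694°
GL-51: φ = -68.68389°, λ = -115.07222°
MS5: φ = -60.44528°, λ = -82.75778°
BM5: φ = -63.13306°, λ = -95.65167°
OBS-50→GL-51: c = 0.314837 rad, d = 2008.08 km
GL-51→MS5: c = 0.276889 rad, d = 1766.04 km
MS5→BM5: c = 0.116003 rad, d = 739.88 km
Total = 2008.08 + 1766.04 + 739.88 = 4514.00 km

4514 km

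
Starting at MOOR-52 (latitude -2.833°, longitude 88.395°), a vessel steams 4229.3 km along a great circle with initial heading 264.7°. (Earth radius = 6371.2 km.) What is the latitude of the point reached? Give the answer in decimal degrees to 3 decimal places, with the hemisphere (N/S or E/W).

δ = d/R = 4229.3/6371.2 = 0.663815 rad
φ₂ = arcsin(sin φ₁ cos δ + cos φ₁ sin δ cos θ)
   = arcsin(-0.04943·0.78765 + 0.99878·0.61613·-0.09237) = -5.49575°
λ₂ = λ₁ + atan2(sin θ sin δ cos φ₁, cos δ − sin φ₁ sin φ₂) = 50.34671°

5.496°S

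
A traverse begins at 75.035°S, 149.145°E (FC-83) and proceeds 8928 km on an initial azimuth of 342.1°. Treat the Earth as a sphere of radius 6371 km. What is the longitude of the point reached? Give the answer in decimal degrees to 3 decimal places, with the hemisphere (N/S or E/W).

δ = d/R = 8928/6371 = 1.401350 rad
φ₂ = arcsin(sin φ₁ cos δ + cos φ₁ sin δ cos θ)
   = arcsin(-0.96608·0.16864 + 0.25823·0.98568·0.95159) = 4.54791°
λ₂ = λ₁ + atan2(sin θ sin δ cos φ₁, cos δ − sin φ₁ sin φ₂) = 131.45230°

131.452°E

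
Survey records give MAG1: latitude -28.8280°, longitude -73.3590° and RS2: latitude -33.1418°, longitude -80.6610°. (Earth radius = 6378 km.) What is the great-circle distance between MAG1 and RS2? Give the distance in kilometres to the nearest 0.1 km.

845.9 km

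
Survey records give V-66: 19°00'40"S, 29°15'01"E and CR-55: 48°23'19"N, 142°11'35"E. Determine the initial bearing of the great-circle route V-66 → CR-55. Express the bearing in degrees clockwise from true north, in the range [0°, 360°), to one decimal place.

44.5°

V-66: φ = -19.01111°, λ = +29.25028°
CR-55: φ = +48.38861°, λ = +142.19306°
Δλ = 112.9428°
y = sin Δλ · cos φ₂ = 0.611543
x = cos φ₁ sin φ₂ − sin φ₁ cos φ₂ cos Δλ = 0.622560
θ = atan2(y, x) = 44.4885° → 44.4885° (mod 360°)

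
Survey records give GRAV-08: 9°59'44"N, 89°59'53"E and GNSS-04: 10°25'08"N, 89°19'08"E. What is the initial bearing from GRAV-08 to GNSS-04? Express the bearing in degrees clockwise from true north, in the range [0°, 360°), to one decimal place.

GRAV-08: φ = +9.99556°, λ = +89.99806°
GNSS-04: φ = +10.41889°, λ = +89.31889°
Δλ = -0.6792°
y = sin Δλ · cos φ₂ = -0.011658
x = cos φ₁ sin φ₂ − sin φ₁ cos φ₂ cos Δλ = 0.007400
θ = atan2(y, x) = -57.5926° → 302.4074° (mod 360°)

302.4°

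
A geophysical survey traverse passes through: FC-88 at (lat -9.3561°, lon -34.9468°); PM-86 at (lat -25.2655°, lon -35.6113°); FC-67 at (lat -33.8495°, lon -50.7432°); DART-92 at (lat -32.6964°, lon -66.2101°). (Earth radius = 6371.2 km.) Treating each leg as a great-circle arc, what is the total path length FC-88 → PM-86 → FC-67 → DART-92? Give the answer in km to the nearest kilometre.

4957 km

FC-88→PM-86: c = 0.277890 rad, d = 1770.49 km
PM-86→FC-67: c = 0.273775 rad, d = 1744.28 km
FC-67→DART-92: c = 0.226375 rad, d = 1442.28 km
Total = 1770.49 + 1744.28 + 1442.28 = 4957.05 km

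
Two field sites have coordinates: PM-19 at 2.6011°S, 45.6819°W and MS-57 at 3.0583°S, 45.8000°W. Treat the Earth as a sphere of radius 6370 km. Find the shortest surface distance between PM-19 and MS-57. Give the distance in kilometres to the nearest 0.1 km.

52.5 km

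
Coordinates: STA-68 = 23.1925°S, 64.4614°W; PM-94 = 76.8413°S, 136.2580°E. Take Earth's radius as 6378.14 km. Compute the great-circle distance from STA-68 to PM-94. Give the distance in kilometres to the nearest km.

8814 km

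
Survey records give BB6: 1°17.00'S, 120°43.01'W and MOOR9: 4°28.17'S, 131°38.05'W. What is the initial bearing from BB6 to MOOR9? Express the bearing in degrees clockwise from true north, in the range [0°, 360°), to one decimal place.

253.5°

BB6: φ = -1.28333°, λ = -120.71683°
MOOR9: φ = -4.46950°, λ = -131.63417°
Δλ = -10.9173°
y = sin Δλ · cos φ₂ = -0.188817
x = cos φ₁ sin φ₂ − sin φ₁ cos φ₂ cos Δλ = -0.055985
θ = atan2(y, x) = -106.5152° → 253.4848° (mod 360°)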